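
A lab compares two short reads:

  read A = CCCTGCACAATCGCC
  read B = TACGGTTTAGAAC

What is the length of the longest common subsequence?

6

Match C (read A #1, read B #3); then T (read A #4, read B #8); then G (read A #5, read B #10); then A (read A #9, read B #11); then A (read A #10, read B #12); then C (read A #15, read B #13) — 6 bases in the same relative order in both. Since dp[15][13] = 6, nothing longer is possible.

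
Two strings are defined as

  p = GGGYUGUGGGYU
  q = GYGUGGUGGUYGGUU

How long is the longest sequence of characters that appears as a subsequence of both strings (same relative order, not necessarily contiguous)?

Match G at p[1]=q[3]; then G at p[2]=q[5]; then G at p[3]=q[6]; then U at p[5]=q[7]; then G at p[6]=q[9]; then U at p[7]=q[10]; then G at p[8]=q[12]; then G at p[9]=q[13]; then U at p[12]=q[15] — 9 characters in the same relative order in both. The LCS DP gives dp[12][15] = 9, so this is optimal.

9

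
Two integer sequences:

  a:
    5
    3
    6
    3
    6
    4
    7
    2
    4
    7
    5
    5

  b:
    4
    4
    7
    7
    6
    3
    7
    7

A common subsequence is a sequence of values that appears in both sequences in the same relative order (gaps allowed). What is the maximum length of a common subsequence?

4

One common subsequence of length 4: 6 at a[3]=b[5] → 3 at a[4]=b[6] → 7 at a[7]=b[7] → 7 at a[10]=b[8]. The LCS DP gives dp[12][8] = 4, so this is optimal.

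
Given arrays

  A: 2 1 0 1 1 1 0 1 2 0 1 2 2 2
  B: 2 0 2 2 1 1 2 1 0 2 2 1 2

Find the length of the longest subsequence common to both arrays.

9

Taking 2 (A #1, B #1), then 0 (A #3, B #2), then 1 (A #4, B #5), then 1 (A #5, B #6), then 1 (A #6, B #8), then 0 (A #7, B #9), then 2 (A #9, B #11), then 1 (A #11, B #12), then 2 (A #14, B #13) gives a common subsequence of length 9. dp[14][13] = 9 confirms this is the maximum.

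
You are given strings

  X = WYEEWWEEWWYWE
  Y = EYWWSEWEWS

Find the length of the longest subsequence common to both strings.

Let dp[i][j] be the LCS length of the first i characters of X and the first j characters of Y. dp[i][j] = dp[i-1][j-1]+1 when the i-th and j-th characters match, else max(dp[i-1][j], dp[i][j-1]).
    ·  E  Y  W  W  S  E  W  E  W  S
 ·  0  0  0  0  0  0  0  0  0  0  0
 W  0  0  0  1  1  1  1  1  1  1  1
 Y  0  0  1  1  1  1  1  1  1  1  1
 E  0  1  1  1  1  1  2  2  2  2  2
 E  0  1  1  1  1  1  2  2  3  3  3
 W  0  1  1  2  2  2  2  3  3  4  4
 W  0  1  1  2  3  3  3  3  3  4  4
 E  0  1  1  2  3  3  4  4  4  4  4
 E  0  1  1  2  3  3  4  4  5  5  5
 W  0  1  1  2  3  3  4  5  5  6  6
 W  0  1  1  2  3  3  4  5  5  6  6
 Y  0  1  2  2  3  3  4  5  5  6  6
 W  0  1  2  3  3  3  4  5  5  6  6
 E  0  1  2  3  3  3  4  5  6  6  6
dp[13][10] = 6. One LCS (by backtracking along matches): YWWEEW.

6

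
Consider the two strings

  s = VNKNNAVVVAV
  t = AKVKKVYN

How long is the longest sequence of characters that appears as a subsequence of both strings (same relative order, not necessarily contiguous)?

3

Let dp[i][j] be the LCS length of the first i characters of s and the first j characters of t. dp[i][j] = dp[i-1][j-1]+1 when the i-th and j-th characters match, else max(dp[i-1][j], dp[i][j-1]).
    ·  A  K  V  K  K  V  Y  N
 ·  0  0  0  0  0  0  0  0  0
 V  0  0  0  1  1  1  1  1  1
 N  0  0  0  1  1  1  1  1  2
 K  0  0  1  1  2  2  2  2  2
 N  0  0  1  1  2  2  2  2  3
 N  0  0  1  1  2  2  2  2  3
 A  0  1  1  1  2  2  2  2  3
 V  0  1  1  2  2  2  3  3  3
 V  0  1  1  2  2  2  3  3  3
 V  0  1  1  2  2  2  3  3  3
 A  0  1  1  2  2  2  3  3  3
 V  0  1  1  2  2  2  3  3  3
dp[11][8] = 3. One LCS (by backtracking along matches): VKN.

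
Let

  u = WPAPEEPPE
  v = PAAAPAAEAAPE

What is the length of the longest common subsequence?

6

Let dp[i][j] be the LCS length of the first i characters of u and the first j characters of v. dp[i][j] = dp[i-1][j-1]+1 when the i-th and j-th characters match, else max(dp[i-1][j], dp[i][j-1]).
    ·  P  A  A  A  P  A  A  E  A  A  P  E
 ·  0  0  0  0  0  0  0  0  0  0  0  0  0
 W  0  0  0  0  0  0  0  0  0  0  0  0  0
 P  0  1  1  1  1  1  1  1  1  1  1  1  1
 A  0  1  2  2  2  2  2  2  2  2  2  2  2
 P  0  1  2  2  2  3  3  3  3  3  3  3  3
 E  0  1  2  2  2  3  3  3  4  4  4  4  4
 E  0  1  2  2  2  3  3  3  4  4  4  4  5
 P  0  1  2  2  2  3  3  3  4  4  4  5  5
 P  0  1  2  2  2  3  3  3  4  4  4  5  5
 E  0  1  2  2  2  3  3  3  4  4  4  5  6
dp[9][12] = 6. One LCS (by backtracking along matches): PAPEPE.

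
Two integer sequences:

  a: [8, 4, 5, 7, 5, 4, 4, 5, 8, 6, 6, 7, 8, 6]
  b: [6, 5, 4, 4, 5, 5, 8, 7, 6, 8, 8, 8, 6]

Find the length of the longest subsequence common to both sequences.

Match 5 at a[5]=b[2] → 4 at a[6]=b[3] → 4 at a[7]=b[4] → 5 at a[8]=b[6] → 8 at a[9]=b[7] → 6 at a[10]=b[9] → 8 at a[13]=b[12] → 6 at a[14]=b[13] — 8 values in the same relative order in both. dp[14][13] = 8 confirms this is the maximum.

8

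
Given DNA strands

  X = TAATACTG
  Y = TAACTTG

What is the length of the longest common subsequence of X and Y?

6

Let dp[i][j] be the LCS length of the first i bases of X and the first j bases of Y. dp[i][j] = dp[i-1][j-1]+1 when the i-th and j-th bases match, else max(dp[i-1][j], dp[i][j-1]).
    ·  T  A  A  C  T  T  G
 ·  0  0  0  0  0  0  0  0
 T  0  1  1  1  1  1  1  1
 A  0  1  2  2  2  2  2  2
 A  0  1  2  3  3  3  3  3
 T  0  1  2  3  3  4  4  4
 A  0  1  2  3  3  4  4  4
 C  0  1  2  3  4  4  4  4
 T  0  1  2  3  4  5  5  5
 G  0  1  2  3  4  5  5  6
dp[8][7] = 6. One LCS (by backtracking along matches): TAATTG.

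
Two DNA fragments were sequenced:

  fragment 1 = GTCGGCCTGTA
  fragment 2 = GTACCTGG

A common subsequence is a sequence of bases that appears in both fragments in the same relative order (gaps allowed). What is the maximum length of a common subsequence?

6

Taking G (fragment 1 #1, fragment 2 #1), T (fragment 1 #2, fragment 2 #2), C (fragment 1 #6, fragment 2 #4), C (fragment 1 #7, fragment 2 #5), T (fragment 1 #8, fragment 2 #6), G (fragment 1 #9, fragment 2 #8) gives a common subsequence of length 6, and the DP table's final entry dp[11][8] is also 6, so no common subsequence is longer.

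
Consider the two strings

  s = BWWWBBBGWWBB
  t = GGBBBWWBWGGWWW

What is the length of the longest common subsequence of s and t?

7

Pick B at s[1]=t[5]; then W at s[2]=t[6]; then W at s[3]=t[7]; then W at s[4]=t[9]; then G at s[8]=t[11]; then W at s[9]=t[13]; then W at s[10]=t[14]; all 7 characters appear in both, in order. Since dp[12][14] = 7, nothing longer is possible.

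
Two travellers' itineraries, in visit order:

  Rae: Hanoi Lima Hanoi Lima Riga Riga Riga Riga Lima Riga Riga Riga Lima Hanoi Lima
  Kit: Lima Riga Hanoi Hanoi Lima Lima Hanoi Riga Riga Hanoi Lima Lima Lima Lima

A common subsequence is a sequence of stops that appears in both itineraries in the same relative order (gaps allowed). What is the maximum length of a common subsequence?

Match Hanoi (Rae #1, Kit #4), then Lima (Rae #2, Kit #6), then Hanoi (Rae #3, Kit #7), then Riga (Rae #5, Kit #8), then Riga (Rae #6, Kit #9), then Lima (Rae #9, Kit #12), then Lima (Rae #13, Kit #13), then Lima (Rae #15, Kit #14) — 8 stops in the same relative order in both, and the DP table's final entry dp[15][14] is also 8, so no common subsequence is longer.

8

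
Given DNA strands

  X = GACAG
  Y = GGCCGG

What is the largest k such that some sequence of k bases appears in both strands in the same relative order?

Match G (X #1, Y #2), C (X #3, Y #4), G (X #5, Y #6) — 3 bases in the same relative order in both, and the DP table's final entry dp[5][6] is also 3, so no common subsequence is longer.

3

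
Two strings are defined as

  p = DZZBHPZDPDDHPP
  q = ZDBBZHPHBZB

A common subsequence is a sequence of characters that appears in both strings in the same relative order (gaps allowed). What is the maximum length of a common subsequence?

5

Pick D (p #1, q #2), Z (p #3, q #5), H (p #5, q #6), P (p #6, q #7), Z (p #7, q #10); all 5 characters appear in both, in order. Since dp[14][11] = 5, nothing longer is possible.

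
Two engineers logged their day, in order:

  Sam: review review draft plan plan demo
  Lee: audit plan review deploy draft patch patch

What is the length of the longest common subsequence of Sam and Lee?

One common subsequence of length 2: review at Sam[1]=Lee[3]; then draft at Sam[3]=Lee[5]. The LCS DP gives dp[6][7] = 2, so this is optimal.

2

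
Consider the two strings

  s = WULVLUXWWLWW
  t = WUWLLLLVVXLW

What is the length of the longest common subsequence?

7

One common subsequence of length 7: W [1,1] → U [2,2] → L [3,7] → V [4,9] → X [7,10] → L [10,11] → W [12,12]. The LCS DP gives dp[12][12] = 7, so this is optimal.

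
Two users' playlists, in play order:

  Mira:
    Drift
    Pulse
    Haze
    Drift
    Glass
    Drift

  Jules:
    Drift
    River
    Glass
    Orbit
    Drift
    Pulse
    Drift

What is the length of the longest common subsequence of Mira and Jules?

3

Taking Drift [1,5], then Pulse [2,6], then Drift [6,7] gives a common subsequence of length 3, and the DP table's final entry dp[6][7] is also 3, so no common subsequence is longer.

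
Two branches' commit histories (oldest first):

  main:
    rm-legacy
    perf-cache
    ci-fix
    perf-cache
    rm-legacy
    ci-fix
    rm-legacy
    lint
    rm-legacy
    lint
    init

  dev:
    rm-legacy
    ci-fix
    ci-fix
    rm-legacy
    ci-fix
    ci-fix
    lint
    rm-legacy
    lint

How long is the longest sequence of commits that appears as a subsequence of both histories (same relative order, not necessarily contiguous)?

Taking rm-legacy at main[1]=dev[1] → ci-fix at main[3]=dev[3] → rm-legacy at main[5]=dev[4] → ci-fix at main[6]=dev[6] → lint at main[8]=dev[7] → rm-legacy at main[9]=dev[8] → lint at main[10]=dev[9] gives a common subsequence of length 7, and the DP table's final entry dp[11][9] is also 7, so no common subsequence is longer.

7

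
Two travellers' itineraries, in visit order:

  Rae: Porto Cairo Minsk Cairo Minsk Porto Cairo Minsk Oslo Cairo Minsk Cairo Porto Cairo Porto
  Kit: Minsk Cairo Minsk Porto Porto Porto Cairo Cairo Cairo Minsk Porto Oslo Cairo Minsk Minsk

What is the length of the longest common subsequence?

9

Match Minsk [3,1], Cairo [4,2], Minsk [5,3], Porto [6,6], Cairo [7,9], Minsk [8,10], Oslo [9,12], Cairo [10,13], Minsk [11,15] — 9 stops in the same relative order in both. Since dp[15][15] = 9, nothing longer is possible.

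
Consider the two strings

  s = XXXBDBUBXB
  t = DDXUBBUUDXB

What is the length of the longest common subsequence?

Match X at s[1]=t[3] → B at s[4]=t[5] → B at s[6]=t[6] → U at s[7]=t[8] → X at s[9]=t[10] → B at s[10]=t[11] — 6 characters in the same relative order in both. dp[10][11] = 6 confirms this is the maximum.

6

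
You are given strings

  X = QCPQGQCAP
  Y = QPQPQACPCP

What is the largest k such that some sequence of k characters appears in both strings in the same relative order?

Pick Q [1,1], P [3,2], Q [4,3], Q [6,5], C [7,9], P [9,10]; all 6 characters appear in both, in order. dp[9][10] = 6 confirms this is the maximum.

6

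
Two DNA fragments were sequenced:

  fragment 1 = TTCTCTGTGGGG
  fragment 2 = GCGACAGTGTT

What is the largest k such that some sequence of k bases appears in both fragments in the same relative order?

5

Match C (fragment 1 #3, fragment 2 #2) → C (fragment 1 #5, fragment 2 #5) → T (fragment 1 #6, fragment 2 #8) → G (fragment 1 #7, fragment 2 #9) → T (fragment 1 #8, fragment 2 #11) — 5 bases in the same relative order in both. Since dp[12][11] = 5, nothing longer is possible.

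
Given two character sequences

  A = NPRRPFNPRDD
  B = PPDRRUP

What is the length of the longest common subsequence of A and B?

4

Let dp[i][j] be the LCS length of the first i characters of A and the first j characters of B. dp[i][j] = dp[i-1][j-1]+1 when the i-th and j-th characters match, else max(dp[i-1][j], dp[i][j-1]).
    ·  P  P  D  R  R  U  P
 ·  0  0  0  0  0  0  0  0
 N  0  0  0  0  0  0  0  0
 P  0  1  1  1  1  1  1  1
 R  0  1  1  1  2  2  2  2
 R  0  1  1  1  2  3  3  3
 P  0  1  2  2  2  3  3  4
 F  0  1  2  2  2  3  3  4
 N  0  1  2  2  2  3  3  4
 P  0  1  2  2  2  3  3  4
 R  0  1  2  2  3  3  3  4
 D  0  1  2  3  3  3  3  4
 D  0  1  2  3  3  3  3  4
dp[11][7] = 4. One LCS (by backtracking along matches): PRRP.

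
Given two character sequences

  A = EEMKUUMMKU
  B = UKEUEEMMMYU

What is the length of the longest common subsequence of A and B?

Pick E at A[1]=B[5]; then E at A[2]=B[6]; then M at A[3]=B[7]; then M at A[7]=B[8]; then M at A[8]=B[9]; then U at A[10]=B[11]; all 6 characters appear in both, in order. The LCS DP gives dp[10][11] = 6, so this is optimal.

6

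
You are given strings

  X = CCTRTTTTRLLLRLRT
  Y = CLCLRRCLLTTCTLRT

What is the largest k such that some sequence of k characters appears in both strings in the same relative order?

9

Taking C (X #1, Y #1), C (X #2, Y #3), R (X #4, Y #6), T (X #5, Y #10), T (X #6, Y #11), T (X #8, Y #13), L (X #14, Y #14), R (X #15, Y #15), T (X #16, Y #16) gives a common subsequence of length 9. dp[16][16] = 9 confirms this is the maximum.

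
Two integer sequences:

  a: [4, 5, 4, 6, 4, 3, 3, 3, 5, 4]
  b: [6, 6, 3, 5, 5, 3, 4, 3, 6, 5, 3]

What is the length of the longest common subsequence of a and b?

5

One common subsequence of length 5: 6 [4,2] → 3 [6,3] → 3 [7,6] → 3 [8,8] → 5 [9,10]. dp[10][11] = 5 confirms this is the maximum.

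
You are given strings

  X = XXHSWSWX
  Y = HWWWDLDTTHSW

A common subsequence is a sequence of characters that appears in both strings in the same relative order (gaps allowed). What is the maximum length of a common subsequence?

4

Let dp[i][j] be the LCS length of the first i characters of X and the first j characters of Y. dp[i][j] = dp[i-1][j-1]+1 when the i-th and j-th characters match, else max(dp[i-1][j], dp[i][j-1]).
    ·  H  W  W  W  D  L  D  T  T  H  S  W
 ·  0  0  0  0  0  0  0  0  0  0  0  0  0
 X  0  0  0  0  0  0  0  0  0  0  0  0  0
 X  0  0  0  0  0  0  0  0  0  0  0  0  0
 H  0  1  1  1  1  1  1  1  1  1  1  1  1
 S  0  1  1  1  1  1  1  1  1  1  1  2  2
 W  0  1  2  2  2  2  2  2  2  2  2  2  3
 S  0  1  2  2  2  2  2  2  2  2  2  3  3
 W  0  1  2  3  3  3  3  3  3  3  3  3  4
 X  0  1  2  3  3  3  3  3  3  3  3  3  4
dp[8][12] = 4. One LCS (by backtracking along matches): HWSW.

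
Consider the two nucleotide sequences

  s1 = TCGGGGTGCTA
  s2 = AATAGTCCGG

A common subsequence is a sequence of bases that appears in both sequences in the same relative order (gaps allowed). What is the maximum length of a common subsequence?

4

Taking T [1,6]; then C [2,8]; then G [6,9]; then G [8,10] gives a common subsequence of length 4, and the DP table's final entry dp[11][10] is also 4, so no common subsequence is longer.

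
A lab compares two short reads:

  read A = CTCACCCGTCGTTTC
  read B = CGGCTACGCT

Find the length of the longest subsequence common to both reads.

7

Let dp[i][j] be the LCS length of the first i bases of read A and the first j bases of read B. dp[i][j] = dp[i-1][j-1]+1 when the i-th and j-th bases match, else max(dp[i-1][j], dp[i][j-1]).
    ·  C  G  G  C  T  A  C  G  C  T
 ·  0  0  0  0  0  0  0  0  0  0  0
 C  0  1  1  1  1  1  1  1  1  1  1
 T  0  1  1  1  1  2  2  2  2  2  2
 C  0  1  1  1  2  2  2  3  3  3  3
 A  0  1  1  1  2  2  3  3  3  3  3
 C  0  1  1  1  2  2  3  4  4  4  4
 C  0  1  1  1  2  2  3  4  4  5  5
 C  0  1  1  1  2  2  3  4  4  5  5
 G  0  1  2  2  2  2  3  4  5  5  5
 T  0  1  2  2  2  3  3  4  5  5  6
 C  0  1  2  2  3  3  3  4  5  6  6
 G  0  1  2  3  3  3  3  4  5  6  6
 T  0  1  2  3  3  4  4  4  5  6  7
 T  0  1  2  3  3  4  4  4  5  6  7
 T  0  1  2  3  3  4  4  4  5  6  7
 C  0  1  2  3  4  4  4  5  5  6  7
dp[15][10] = 7. One LCS (by backtracking along matches): CTACGCT.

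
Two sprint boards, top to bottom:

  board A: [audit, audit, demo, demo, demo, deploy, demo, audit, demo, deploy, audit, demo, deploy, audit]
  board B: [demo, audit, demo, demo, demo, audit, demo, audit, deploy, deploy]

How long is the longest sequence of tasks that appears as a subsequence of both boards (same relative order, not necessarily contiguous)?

Taking audit (board A #2, board B #2) → demo (board A #3, board B #3) → demo (board A #4, board B #4) → demo (board A #5, board B #5) → demo (board A #7, board B #7) → audit (board A #8, board B #8) → deploy (board A #10, board B #9) → deploy (board A #13, board B #10) gives a common subsequence of length 8. Since dp[14][10] = 8, nothing longer is possible.

8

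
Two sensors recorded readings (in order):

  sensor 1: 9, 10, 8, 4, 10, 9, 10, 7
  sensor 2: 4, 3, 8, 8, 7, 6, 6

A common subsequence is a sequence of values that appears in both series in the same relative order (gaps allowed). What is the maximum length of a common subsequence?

2

Let dp[i][j] be the LCS length of the first i values of sensor 1 and the first j values of sensor 2. dp[i][j] = dp[i-1][j-1]+1 when the i-th and j-th values match, else max(dp[i-1][j], dp[i][j-1]).
    ·  4  3  8  8  7  6  6
 ·  0  0  0  0  0  0  0  0
 9  0  0  0  0  0  0  0  0
10  0  0  0  0  0  0  0  0
 8  0  0  0  1  1  1  1  1
 4  0  1  1  1  1  1  1  1
10  0  1  1  1  1  1  1  1
 9  0  1  1  1  1  1  1  1
10  0  1  1  1  1  1  1  1
 7  0  1  1  1  1  2  2  2
dp[8][7] = 2. One LCS (by backtracking along matches): 8, 7.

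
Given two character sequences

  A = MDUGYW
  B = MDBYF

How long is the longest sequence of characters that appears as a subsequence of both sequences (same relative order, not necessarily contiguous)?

Match M at A[1]=B[1], D at A[2]=B[2], Y at A[5]=B[4] — 3 characters in the same relative order in both. The LCS DP gives dp[6][5] = 3, so this is optimal.

3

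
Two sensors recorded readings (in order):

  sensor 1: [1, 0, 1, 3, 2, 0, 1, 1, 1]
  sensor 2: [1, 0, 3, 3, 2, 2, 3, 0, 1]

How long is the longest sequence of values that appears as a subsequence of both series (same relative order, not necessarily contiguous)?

6

Let dp[i][j] be the LCS length of the first i values of sensor 1 and the first j values of sensor 2. dp[i][j] = dp[i-1][j-1]+1 when the i-th and j-th values match, else max(dp[i-1][j], dp[i][j-1]).
    ·  1  0  3  3  2  2  3  0  1
 ·  0  0  0  0  0  0  0  0  0  0
 1  0  1  1  1  1  1  1  1  1  1
 0  0  1  2  2  2  2  2  2  2  2
 1  0  1  2  2  2  2  2  2  2  3
 3  0  1  2  3  3  3  3  3  3  3
 2  0  1  2  3  3  4  4  4  4  4
 0  0  1  2  3  3  4  4  4  5  5
 1  0  1  2  3  3  4  4  4  5  6
 1  0  1  2  3  3  4  4  4  5  6
 1  0  1  2  3  3  4  4  4  5  6
dp[9][9] = 6. One LCS (by backtracking along matches): 1, 0, 3, 2, 0, 1.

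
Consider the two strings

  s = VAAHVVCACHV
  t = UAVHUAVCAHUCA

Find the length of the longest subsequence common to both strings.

Taking V (s #1, t #3); then A (s #2, t #6); then A (s #3, t #9); then H (s #4, t #10); then C (s #7, t #12); then A (s #8, t #13) gives a common subsequence of length 6. dp[11][13] = 6 confirms this is the maximum.

6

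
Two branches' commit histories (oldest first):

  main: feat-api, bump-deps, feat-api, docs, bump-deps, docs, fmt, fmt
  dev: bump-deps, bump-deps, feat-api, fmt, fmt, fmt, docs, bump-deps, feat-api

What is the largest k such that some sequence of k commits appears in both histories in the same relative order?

Match bump-deps [2,2], feat-api [3,3], docs [4,7], bump-deps [5,8] — 4 commits in the same relative order in both. dp[8][9] = 4 confirms this is the maximum.

4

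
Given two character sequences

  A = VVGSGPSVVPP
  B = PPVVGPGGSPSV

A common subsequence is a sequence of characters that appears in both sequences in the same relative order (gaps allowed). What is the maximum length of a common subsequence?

Let dp[i][j] be the LCS length of the first i characters of A and the first j characters of B. dp[i][j] = dp[i-1][j-1]+1 when the i-th and j-th characters match, else max(dp[i-1][j], dp[i][j-1]).
    ·  P  P  V  V  G  P  G  G  S  P  S  V
 ·  0  0  0  0  0  0  0  0  0  0  0  0  0
 V  0  0  0  1  1  1  1  1  1  1  1  1  1
 V  0  0  0  1  2  2  2  2  2  2  2  2  2
 G  0  0  0  1  2  3  3  3  3  3  3  3  3
 S  0  0  0  1  2  3  3  3  3  4  4  4  4
 G  0  0  0  1  2  3  3  4  4  4  4  4  4
 P  0  1  1  1  2  3  4  4  4  4  5  5  5
 S  0  1  1  1  2  3  4  4  4  5  5  6  6
 V  0  1  1  2  2  3  4  4  4  5  5  6  7
 V  0  1  1  2  3  3  4  4  4  5  5  6  7
 P  0  1  2  2  3  3  4  4  4  5  6  6  7
 P  0  1  2  2  3  3  4  4  4  5  6  6  7
dp[11][12] = 7. One LCS (by backtracking along matches): VVGSPSV.

7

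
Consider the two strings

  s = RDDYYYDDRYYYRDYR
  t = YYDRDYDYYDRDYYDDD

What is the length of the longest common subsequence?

10

Pick R at s[1]=t[4], then D at s[2]=t[5], then D at s[3]=t[7], then Y at s[5]=t[8], then Y at s[6]=t[9], then D at s[7]=t[10], then D at s[8]=t[12], then Y at s[10]=t[13], then Y at s[11]=t[14], then D at s[14]=t[17]; all 10 characters appear in both, in order. Since dp[16][17] = 10, nothing longer is possible.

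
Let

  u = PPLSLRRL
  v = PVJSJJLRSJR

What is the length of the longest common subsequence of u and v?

One common subsequence of length 5: P at u[1]=v[1], then S at u[4]=v[4], then L at u[5]=v[7], then R at u[6]=v[8], then R at u[7]=v[11]. The LCS DP gives dp[8][11] = 5, so this is optimal.

5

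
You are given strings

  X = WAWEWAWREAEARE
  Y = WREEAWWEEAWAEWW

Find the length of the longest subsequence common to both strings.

Taking W (X #1, Y #1), A (X #2, Y #5), W (X #3, Y #7), E (X #4, Y #9), A (X #6, Y #10), W (X #7, Y #11), A (X #10, Y #12), E (X #11, Y #13) gives a common subsequence of length 8. dp[14][15] = 8 confirms this is the maximum.

8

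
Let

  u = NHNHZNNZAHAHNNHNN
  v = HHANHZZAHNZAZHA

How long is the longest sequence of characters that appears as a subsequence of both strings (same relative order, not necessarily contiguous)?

9

Taking H [2,2], N [3,4], H [4,5], Z [5,7], N [7,10], Z [8,11], A [9,12], H [10,14], A [11,15] gives a common subsequence of length 9. dp[17][15] = 9 confirms this is the maximum.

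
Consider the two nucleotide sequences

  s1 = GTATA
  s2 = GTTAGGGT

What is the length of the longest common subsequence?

Match G [1,1], then T [2,3], then A [3,4], then T [4,8] — 4 bases in the same relative order in both. The LCS DP gives dp[5][8] = 4, so this is optimal.

4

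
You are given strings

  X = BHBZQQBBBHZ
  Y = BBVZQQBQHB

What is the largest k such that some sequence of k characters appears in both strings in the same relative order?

Let dp[i][j] be the LCS length of the first i characters of X and the first j characters of Y. dp[i][j] = dp[i-1][j-1]+1 when the i-th and j-th characters match, else max(dp[i-1][j], dp[i][j-1]).
    ·  B  B  V  Z  Q  Q  B  Q  H  B
 ·  0  0  0  0  0  0  0  0  0  0  0
 B  0  1  1  1  1  1  1  1  1  1  1
 H  0  1  1  1  1  1  1  1  1  2  2
 B  0  1  2  2  2  2  2  2  2  2  3
 Z  0  1  2  2  3  3  3  3  3  3  3
 Q  0  1  2  2  3  4  4  4  4  4  4
 Q  0  1  2  2  3  4  5  5  5  5  5
 B  0  1  2  2  3  4  5  6  6  6  6
 B  0  1  2  2  3  4  5  6  6  6  7
 B  0  1  2  2  3  4  5  6  6  6  7
 H  0  1  2  2  3  4  5  6  6  7  7
 Z  0  1  2  2  3  4  5  6  6  7  7
dp[11][10] = 7. One LCS (by backtracking along matches): BBZQQBB.

7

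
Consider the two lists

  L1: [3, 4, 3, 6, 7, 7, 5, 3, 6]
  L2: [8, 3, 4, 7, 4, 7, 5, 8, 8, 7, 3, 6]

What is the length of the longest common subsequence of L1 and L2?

7

Let dp[i][j] be the LCS length of the first i values of L1 and the first j values of L2. dp[i][j] = dp[i-1][j-1]+1 when the i-th and j-th values match, else max(dp[i-1][j], dp[i][j-1]).
    ·  8  3  4  7  4  7  5  8  8  7  3  6
 ·  0  0  0  0  0  0  0  0  0  0  0  0  0
 3  0  0  1  1  1  1  1  1  1  1  1  1  1
 4  0  0  1  2  2  2  2  2  2  2  2  2  2
 3  0  0  1  2  2  2  2  2  2  2  2  3  3
 6  0  0  1  2  2  2  2  2  2  2  2  3  4
 7  0  0  1  2  3  3  3  3  3  3  3  3  4
 7  0  0  1  2  3  3  4  4  4  4  4  4  4
 5  0  0  1  2  3  3  4  5  5  5  5  5  5
 3  0  0  1  2  3  3  4  5  5  5  5  6  6
 6  0  0  1  2  3  3  4  5  5  5  5  6  7
dp[9][12] = 7. One LCS (by backtracking along matches): 3, 4, 7, 7, 5, 3, 6.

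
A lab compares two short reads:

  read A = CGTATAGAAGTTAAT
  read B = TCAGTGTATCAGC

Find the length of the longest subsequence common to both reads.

Taking C (read A #1, read B #2), G (read A #2, read B #6), T (read A #3, read B #7), A (read A #4, read B #8), T (read A #5, read B #9), A (read A #6, read B #11), G (read A #7, read B #12) gives a common subsequence of length 7, and the DP table's final entry dp[15][13] is also 7, so no common subsequence is longer.

7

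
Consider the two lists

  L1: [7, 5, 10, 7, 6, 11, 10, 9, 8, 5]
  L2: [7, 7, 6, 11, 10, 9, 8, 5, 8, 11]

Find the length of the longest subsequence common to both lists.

Let dp[i][j] be the LCS length of the first i values of L1 and the first j values of L2. dp[i][j] = dp[i-1][j-1]+1 when the i-th and j-th values match, else max(dp[i-1][j], dp[i][j-1]).
    ·  7  7  6 11 10  9  8  5  8 11
 ·  0  0  0  0  0  0  0  0  0  0  0
 7  0  1  1  1  1  1  1  1  1  1  1
 5  0  1  1  1  1  1  1  1  2  2  2
10  0  1  1  1  1  2  2  2  2  2  2
 7  0  1  2  2  2  2  2  2  2  2  2
 6  0  1  2  3  3  3  3  3  3  3  3
11  0  1  2  3  4  4  4  4  4  4  4
10  0  1  2  3  4  5  5  5  5  5  5
 9  0  1  2  3  4  5  6  6  6  6  6
 8  0  1  2  3  4  5  6  7  7  7  7
 5  0  1  2  3  4  5  6  7  8  8  8
dp[10][10] = 8. One LCS (by backtracking along matches): 7, 7, 6, 11, 10, 9, 8, 5.

8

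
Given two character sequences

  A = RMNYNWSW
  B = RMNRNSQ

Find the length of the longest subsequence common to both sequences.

5

Let dp[i][j] be the LCS length of the first i characters of A and the first j characters of B. dp[i][j] = dp[i-1][j-1]+1 when the i-th and j-th characters match, else max(dp[i-1][j], dp[i][j-1]).
    ·  R  M  N  R  N  S  Q
 ·  0  0  0  0  0  0  0  0
 R  0  1  1  1  1  1  1  1
 M  0  1  2  2  2  2  2  2
 N  0  1  2  3  3  3  3  3
 Y  0  1  2  3  3  3  3  3
 N  0  1  2  3  3  4  4  4
 W  0  1  2  3  3  4  4  4
 S  0  1  2  3  3  4  5  5
 W  0  1  2  3  3  4  5  5
dp[8][7] = 5. One LCS (by backtracking along matches): RMNNS.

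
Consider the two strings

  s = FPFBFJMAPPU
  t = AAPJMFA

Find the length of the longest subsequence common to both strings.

Match P [2,3]; then J [6,4]; then M [7,5]; then A [8,7] — 4 characters in the same relative order in both. dp[11][7] = 4 confirms this is the maximum.

4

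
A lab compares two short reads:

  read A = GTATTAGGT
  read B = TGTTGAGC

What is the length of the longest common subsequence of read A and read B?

Let dp[i][j] be the LCS length of the first i bases of read A and the first j bases of read B. dp[i][j] = dp[i-1][j-1]+1 when the i-th and j-th bases match, else max(dp[i-1][j], dp[i][j-1]).
    ·  T  G  T  T  G  A  G  C
 ·  0  0  0  0  0  0  0  0  0
 G  0  0  1  1  1  1  1  1  1
 T  0  1  1  2  2  2  2  2  2
 A  0  1  1  2  2  2  3  3  3
 T  0  1  1  2  3  3  3  3  3
 T  0  1  1  2  3  3  3  3  3
 A  0  1  1  2  3  3  4  4  4
 G  0  1  2  2  3  4  4  5  5
 G  0  1  2  2  3  4  4  5  5
 T  0  1  2  3  3  4  4  5  5
dp[9][8] = 5. One LCS (by backtracking along matches): GTTAG.

5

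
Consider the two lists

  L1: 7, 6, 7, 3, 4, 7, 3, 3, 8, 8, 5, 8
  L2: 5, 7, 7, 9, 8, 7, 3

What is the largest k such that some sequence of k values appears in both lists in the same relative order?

Let dp[i][j] be the LCS length of the first i values of L1 and the first j values of L2. dp[i][j] = dp[i-1][j-1]+1 when the i-th and j-th values match, else max(dp[i-1][j], dp[i][j-1]).
    ·  5  7  7  9  8  7  3
 ·  0  0  0  0  0  0  0  0
 7  0  0  1  1  1  1  1  1
 6  0  0  1  1  1  1  1  1
 7  0  0  1  2  2  2  2  2
 3  0  0  1  2  2  2  2  3
 4  0  0  1  2  2  2  2  3
 7  0  0  1  2  2  2  3  3
 3  0  0  1  2  2  2  3  4
 3  0  0  1  2  2  2  3  4
 8  0  0  1  2  2  3  3  4
 8  0  0  1  2  2  3  3  4
 5  0  1  1  2  2  3  3  4
 8  0  1  1  2  2  3  3  4
dp[12][7] = 4. One LCS (by backtracking along matches): 7, 7, 7, 3.

4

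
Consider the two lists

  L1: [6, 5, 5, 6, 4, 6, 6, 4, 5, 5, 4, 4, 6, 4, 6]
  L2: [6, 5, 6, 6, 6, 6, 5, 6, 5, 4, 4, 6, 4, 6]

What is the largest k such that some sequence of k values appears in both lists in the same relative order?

12

One common subsequence of length 12: 6 [1,1] → 5 [2,2] → 6 [4,4] → 6 [6,5] → 6 [7,6] → 5 [9,7] → 5 [10,9] → 4 [11,10] → 4 [12,11] → 6 [13,12] → 4 [14,13] → 6 [15,14]. Since dp[15][14] = 12, nothing longer is possible.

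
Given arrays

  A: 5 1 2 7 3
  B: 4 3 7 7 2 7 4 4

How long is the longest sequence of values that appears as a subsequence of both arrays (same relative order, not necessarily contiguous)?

2

Let dp[i][j] be the LCS length of the first i values of A and the first j values of B. dp[i][j] = dp[i-1][j-1]+1 when the i-th and j-th values match, else max(dp[i-1][j], dp[i][j-1]).
    ·  4  3  7  7  2  7  4  4
 ·  0  0  0  0  0  0  0  0  0
 5  0  0  0  0  0  0  0  0  0
 1  0  0  0  0  0  0  0  0  0
 2  0  0  0  0  0  1  1  1  1
 7  0  0  0  1  1  1  2  2  2
 3  0  0  1  1  1  1  2  2  2
dp[5][8] = 2. One LCS (by backtracking along matches): 2, 7.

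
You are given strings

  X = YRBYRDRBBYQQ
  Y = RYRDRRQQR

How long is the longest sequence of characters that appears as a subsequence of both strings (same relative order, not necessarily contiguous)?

Let dp[i][j] be the LCS length of the first i characters of X and the first j characters of Y. dp[i][j] = dp[i-1][j-1]+1 when the i-th and j-th characters match, else max(dp[i-1][j], dp[i][j-1]).
    ·  R  Y  R  D  R  R  Q  Q  R
 ·  0  0  0  0  0  0  0  0  0  0
 Y  0  0  1  1  1  1  1  1  1  1
 R  0  1  1  2  2  2  2  2  2  2
 B  0  1  1  2  2  2  2  2  2  2
 Y  0  1  2  2  2  2  2  2  2  2
 R  0  1  2  3  3  3  3  3  3  3
 D  0  1  2  3  4  4  4  4  4  4
 R  0  1  2  3  4  5  5  5  5  5
 B  0  1  2  3  4  5  5  5  5  5
 B  0  1  2  3  4  5  5  5  5  5
 Y  0  1  2  3  4  5  5  5  5  5
 Q  0  1  2  3  4  5  5  6  6  6
 Q  0  1  2  3  4  5  5  6  7  7
dp[12][9] = 7. One LCS (by backtracking along matches): RYRDRQQ.

7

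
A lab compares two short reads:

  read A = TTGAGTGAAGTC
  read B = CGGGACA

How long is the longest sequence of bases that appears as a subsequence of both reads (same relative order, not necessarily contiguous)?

Let dp[i][j] be the LCS length of the first i bases of read A and the first j bases of read B. dp[i][j] = dp[i-1][j-1]+1 when the i-th and j-th bases match, else max(dp[i-1][j], dp[i][j-1]).
    ·  C  G  G  G  A  C  A
 ·  0  0  0  0  0  0  0  0
 T  0  0  0  0  0  0  0  0
 T  0  0  0  0  0  0  0  0
 G  0  0  1  1  1  1  1  1
 A  0  0  1  1  1  2  2  2
 G  0  0  1  2  2  2  2  2
 T  0  0  1  2  2  2  2  2
 G  0  0  1  2  3  3  3  3
 A  0  0  1  2  3  4  4  4
 A  0  0  1  2  3  4  4  5
 G  0  0  1  2  3  4  4  5
 T  0  0  1  2  3  4  4  5
 C  0  1  1  2  3  4  5  5
dp[12][7] = 5. One LCS (by backtracking along matches): GGGAA.

5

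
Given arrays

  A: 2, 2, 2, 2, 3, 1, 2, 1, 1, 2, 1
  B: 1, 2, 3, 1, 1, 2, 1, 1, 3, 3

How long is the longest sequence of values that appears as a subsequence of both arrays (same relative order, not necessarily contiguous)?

6

Taking 2 (A #4, B #2), 3 (A #5, B #3), 1 (A #6, B #5), 2 (A #7, B #6), 1 (A #8, B #7), 1 (A #9, B #8) gives a common subsequence of length 6. Since dp[11][10] = 6, nothing longer is possible.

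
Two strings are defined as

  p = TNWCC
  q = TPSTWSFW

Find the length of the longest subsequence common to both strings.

Let dp[i][j] be the LCS length of the first i characters of p and the first j characters of q. dp[i][j] = dp[i-1][j-1]+1 when the i-th and j-th characters match, else max(dp[i-1][j], dp[i][j-1]).
    ·  T  P  S  T  W  S  F  W
 ·  0  0  0  0  0  0  0  0  0
 T  0  1  1  1  1  1  1  1  1
 N  0  1  1  1  1  1  1  1  1
 W  0  1  1  1  1  2  2  2  2
 C  0  1  1  1  1  2  2  2  2
 C  0  1  1  1  1  2  2  2  2
dp[5][8] = 2. One LCS (by backtracking along matches): TW.

2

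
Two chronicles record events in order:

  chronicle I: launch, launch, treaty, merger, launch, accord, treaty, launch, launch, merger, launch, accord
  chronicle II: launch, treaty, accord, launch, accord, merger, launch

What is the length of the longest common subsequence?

Pick launch at chronicle I[2]=chronicle II[1], treaty at chronicle I[3]=chronicle II[2], launch at chronicle I[5]=chronicle II[4], accord at chronicle I[6]=chronicle II[5], merger at chronicle I[10]=chronicle II[6], launch at chronicle I[11]=chronicle II[7]; all 6 events appear in both, in order. Since dp[12][7] = 6, nothing longer is possible.

6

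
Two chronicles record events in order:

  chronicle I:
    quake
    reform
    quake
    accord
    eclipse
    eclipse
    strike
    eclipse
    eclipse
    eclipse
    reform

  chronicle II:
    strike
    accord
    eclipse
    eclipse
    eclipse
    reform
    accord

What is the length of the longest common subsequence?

Pick accord at chronicle I[4]=chronicle II[2]; then eclipse at chronicle I[8]=chronicle II[3]; then eclipse at chronicle I[9]=chronicle II[4]; then eclipse at chronicle I[10]=chronicle II[5]; then reform at chronicle I[11]=chronicle II[6]; all 5 events appear in both, in order. Since dp[11][7] = 5, nothing longer is possible.

5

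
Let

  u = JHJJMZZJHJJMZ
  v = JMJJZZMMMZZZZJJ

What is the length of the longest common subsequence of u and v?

8

One common subsequence of length 8: J [1,1], then J [3,3], then J [4,4], then M [5,9], then Z [6,12], then Z [7,13], then J [10,14], then J [11,15]. dp[13][15] = 8 confirms this is the maximum.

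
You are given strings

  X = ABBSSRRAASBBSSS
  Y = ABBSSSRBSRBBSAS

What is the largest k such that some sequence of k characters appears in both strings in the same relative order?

Match A (X #1, Y #1) → B (X #2, Y #2) → B (X #3, Y #3) → S (X #4, Y #5) → S (X #5, Y #6) → R (X #6, Y #7) → R (X #7, Y #10) → B (X #11, Y #11) → B (X #12, Y #12) → S (X #13, Y #13) → S (X #15, Y #15) — 11 characters in the same relative order in both. The LCS DP gives dp[15][15] = 11, so this is optimal.

11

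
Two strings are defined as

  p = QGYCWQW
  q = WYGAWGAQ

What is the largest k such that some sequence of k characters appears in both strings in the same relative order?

Let dp[i][j] be the LCS length of the first i characters of p and the first j characters of q. dp[i][j] = dp[i-1][j-1]+1 when the i-th and j-th characters match, else max(dp[i-1][j], dp[i][j-1]).
    ·  W  Y  G  A  W  G  A  Q
 ·  0  0  0  0  0  0  0  0  0
 Q  0  0  0  0  0  0  0  0  1
 G  0  0  0  1  1  1  1  1  1
 Y  0  0  1  1  1  1  1  1  1
 C  0  0  1  1  1  1  1  1  1
 W  0  1  1  1  1  2  2  2  2
 Q  0  1  1  1  1  2  2  2  3
 W  0  1  1  1  1  2  2  2  3
dp[7][8] = 3. One LCS (by backtracking along matches): GWQ.

3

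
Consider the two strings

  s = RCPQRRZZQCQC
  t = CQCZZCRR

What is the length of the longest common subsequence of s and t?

Let dp[i][j] be the LCS length of the first i characters of s and the first j characters of t. dp[i][j] = dp[i-1][j-1]+1 when the i-th and j-th characters match, else max(dp[i-1][j], dp[i][j-1]).
    ·  C  Q  C  Z  Z  C  R  R
 ·  0  0  0  0  0  0  0  0  0
 R  0  0  0  0  0  0  0  1  1
 C  0  1  1  1  1  1  1  1  1
 P  0  1  1  1  1  1  1  1  1
 Q  0  1  2  2  2  2  2  2  2
 R  0  1  2  2  2  2  2  3  3
 R  0  1  2  2  2  2  2  3  4
 Z  0  1  2  2  3  3  3  3  4
 Z  0  1  2  2  3  4  4  4  4
 Q  0  1  2  2  3  4  4  4  4
 C  0  1  2  3  3  4  5  5  5
 Q  0  1  2  3  3  4  5  5  5
 C  0  1  2  3  3  4  5  5  5
dp[12][8] = 5. One LCS (by backtracking along matches): CQZZC.

5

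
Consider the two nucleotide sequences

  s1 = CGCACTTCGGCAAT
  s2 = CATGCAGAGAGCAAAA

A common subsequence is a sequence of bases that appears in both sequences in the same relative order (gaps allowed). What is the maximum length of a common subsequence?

Match C at s1[1]=s2[1], G at s1[2]=s2[4], C at s1[3]=s2[5], A at s1[4]=s2[8], G at s1[9]=s2[9], G at s1[10]=s2[11], C at s1[11]=s2[12], A at s1[12]=s2[15], A at s1[13]=s2[16] — 9 bases in the same relative order in both. Since dp[14][16] = 9, nothing longer is possible.

9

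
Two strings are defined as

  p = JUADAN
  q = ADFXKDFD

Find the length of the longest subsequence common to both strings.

2

Let dp[i][j] be the LCS length of the first i characters of p and the first j characters of q. dp[i][j] = dp[i-1][j-1]+1 when the i-th and j-th characters match, else max(dp[i-1][j], dp[i][j-1]).
    ·  A  D  F  X  K  D  F  D
 ·  0  0  0  0  0  0  0  0  0
 J  0  0  0  0  0  0  0  0  0
 U  0  0  0  0  0  0  0  0  0
 A  0  1  1  1  1  1  1  1  1
 D  0  1  2  2  2  2  2  2  2
 A  0  1  2  2  2  2  2  2  2
 N  0  1  2  2  2  2  2  2  2
dp[6][8] = 2. One LCS (by backtracking along matches): AD.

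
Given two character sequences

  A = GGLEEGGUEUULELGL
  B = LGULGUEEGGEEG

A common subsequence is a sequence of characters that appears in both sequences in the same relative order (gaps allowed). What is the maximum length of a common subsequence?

Pick G [1,2], G [2,5], E [4,7], E [5,8], G [6,9], G [7,10], E [9,11], E [13,12], G [15,13]; all 9 characters appear in both, in order. dp[16][13] = 9 confirms this is the maximum.

9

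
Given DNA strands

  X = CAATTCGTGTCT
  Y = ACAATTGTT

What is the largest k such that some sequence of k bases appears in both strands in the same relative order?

Taking C (X #1, Y #2), A (X #2, Y #3), A (X #3, Y #4), T (X #5, Y #5), T (X #8, Y #6), G (X #9, Y #7), T (X #10, Y #8), T (X #12, Y #9) gives a common subsequence of length 8. dp[12][9] = 8 confirms this is the maximum.

8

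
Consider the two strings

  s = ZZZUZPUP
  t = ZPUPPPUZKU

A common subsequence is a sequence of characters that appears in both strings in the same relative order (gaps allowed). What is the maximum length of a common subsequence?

Let dp[i][j] be the LCS length of the first i characters of s and the first j characters of t. dp[i][j] = dp[i-1][j-1]+1 when the i-th and j-th characters match, else max(dp[i-1][j], dp[i][j-1]).
    ·  Z  P  U  P  P  P  U  Z  K  U
 ·  0  0  0  0  0  0  0  0  0  0  0
 Z  0  1  1  1  1  1  1  1  1  1  1
 Z  0  1  1  1  1  1  1  1  2  2  2
 Z  0  1  1  1  1  1  1  1  2  2  2
 U  0  1  1  2  2  2  2  2  2  2  3
 Z  0  1  1  2  2  2  2  2  3  3  3
 P  0  1  2  2  3  3  3  3  3  3  3
 U  0  1  2  3  3  3  3  4  4  4  4
 P  0  1  2  3  4  4  4  4  4  4  4
dp[8][10] = 4. One LCS (by backtracking along matches): ZUZU.

4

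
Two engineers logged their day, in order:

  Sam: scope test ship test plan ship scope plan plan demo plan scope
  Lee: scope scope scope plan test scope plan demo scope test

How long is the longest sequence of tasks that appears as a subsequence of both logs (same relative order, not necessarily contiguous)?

Pick scope (Sam #1, Lee #3), test (Sam #4, Lee #5), scope (Sam #7, Lee #6), plan (Sam #9, Lee #7), demo (Sam #10, Lee #8), scope (Sam #12, Lee #9); all 6 tasks appear in both, in order. Since dp[12][10] = 6, nothing longer is possible.

6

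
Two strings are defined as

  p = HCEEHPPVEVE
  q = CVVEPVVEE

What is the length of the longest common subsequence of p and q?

One common subsequence of length 6: C (p #2, q #1), then E (p #4, q #4), then P (p #6, q #5), then V (p #8, q #7), then E (p #9, q #8), then E (p #11, q #9), and the DP table's final entry dp[11][9] is also 6, so no common subsequence is longer.

6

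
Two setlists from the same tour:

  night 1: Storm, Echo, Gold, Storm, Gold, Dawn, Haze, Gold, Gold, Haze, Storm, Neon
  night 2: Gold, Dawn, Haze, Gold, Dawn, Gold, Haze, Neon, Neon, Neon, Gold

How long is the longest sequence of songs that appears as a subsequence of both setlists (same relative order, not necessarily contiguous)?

Taking Gold at night 1[5]=night 2[1]; then Dawn at night 1[6]=night 2[2]; then Haze at night 1[7]=night 2[3]; then Gold at night 1[8]=night 2[4]; then Gold at night 1[9]=night 2[6]; then Haze at night 1[10]=night 2[7]; then Neon at night 1[12]=night 2[10] gives a common subsequence of length 7. dp[12][11] = 7 confirms this is the maximum.

7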